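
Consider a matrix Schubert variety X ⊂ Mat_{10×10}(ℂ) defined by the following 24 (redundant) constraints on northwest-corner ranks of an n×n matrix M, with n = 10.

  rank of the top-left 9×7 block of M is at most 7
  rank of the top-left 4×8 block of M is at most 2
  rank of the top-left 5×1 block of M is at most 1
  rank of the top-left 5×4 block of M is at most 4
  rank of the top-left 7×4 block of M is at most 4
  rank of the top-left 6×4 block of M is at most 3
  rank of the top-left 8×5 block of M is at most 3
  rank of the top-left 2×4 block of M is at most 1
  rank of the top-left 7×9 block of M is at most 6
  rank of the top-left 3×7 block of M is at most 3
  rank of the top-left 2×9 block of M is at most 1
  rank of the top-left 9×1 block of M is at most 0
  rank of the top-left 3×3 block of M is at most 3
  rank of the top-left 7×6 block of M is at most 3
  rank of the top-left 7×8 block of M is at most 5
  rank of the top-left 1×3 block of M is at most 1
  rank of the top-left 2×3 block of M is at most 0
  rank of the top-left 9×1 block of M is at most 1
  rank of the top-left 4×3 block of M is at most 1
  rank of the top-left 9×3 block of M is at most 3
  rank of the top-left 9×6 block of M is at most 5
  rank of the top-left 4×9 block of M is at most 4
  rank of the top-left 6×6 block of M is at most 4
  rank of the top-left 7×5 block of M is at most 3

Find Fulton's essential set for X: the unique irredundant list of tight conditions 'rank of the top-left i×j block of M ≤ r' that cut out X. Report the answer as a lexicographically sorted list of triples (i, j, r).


Propagating the 24 rank bounds to every northwest block:

  R[1]: 0  0  0  1  1  1  1  1  1  1
  R[2]: 0  0  0  1  1  1  1  1  1  2
  R[3]: 0  1  1  2  2  2  2  2  2  3
  R[4]: 0  1  1  2  2  2  2  2  3  4
  R[5]: 0  1  2  3  3  3  3  3  4  5
  R[6]: 0  1  2  3  3  3  4  4  5  6
  R[7]: 0  1  2  3  3  3  4  5  6  7
  R[8]: 0  1  2  3  3  4  5  6  7  8
  R[9]: 0  1  2  3  4  5  6  7  8  9
  R[10]: 1  2  3  4  5  6  7  8  9  10

so w = (4, 10, 2, 9, 3, 7, 8, 6, 5, 1).

ℓ(w)=28; the 7 essential cells (i,j,r):

[(2, 3, 0), (2, 9, 1), (4, 3, 1), (4, 8, 2), (7, 6, 3), (8, 5, 3), (9, 1, 0)]


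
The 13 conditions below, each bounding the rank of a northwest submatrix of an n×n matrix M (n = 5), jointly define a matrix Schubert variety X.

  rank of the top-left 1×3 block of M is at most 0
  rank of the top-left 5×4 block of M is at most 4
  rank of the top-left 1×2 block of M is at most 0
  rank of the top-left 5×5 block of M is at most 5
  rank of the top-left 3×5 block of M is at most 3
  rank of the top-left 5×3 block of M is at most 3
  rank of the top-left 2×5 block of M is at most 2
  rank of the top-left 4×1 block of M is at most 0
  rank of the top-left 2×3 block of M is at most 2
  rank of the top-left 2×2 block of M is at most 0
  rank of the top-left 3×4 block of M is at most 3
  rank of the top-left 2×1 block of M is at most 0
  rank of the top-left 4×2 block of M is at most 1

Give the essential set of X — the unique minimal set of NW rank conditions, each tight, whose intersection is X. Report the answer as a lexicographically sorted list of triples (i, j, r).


Computing R[i][j] = min implied NW-rank bound (n=5, 13 conditions):

  i=1: 0, 0, 0, 1, 1
  i=2: 0, 0, 1, 2, 2
  i=3: 0, 1, 2, 3, 3
  i=4: 0, 1, 2, 3, 4
  i=5: 1, 2, 3, 4, 5

giving w = (4, 3, 2, 5, 1) via Δ²R.

D(w) has 7 cells with 3 SE-corners; essential set:

[(1, 3, 0), (2, 2, 0), (4, 1, 0)]


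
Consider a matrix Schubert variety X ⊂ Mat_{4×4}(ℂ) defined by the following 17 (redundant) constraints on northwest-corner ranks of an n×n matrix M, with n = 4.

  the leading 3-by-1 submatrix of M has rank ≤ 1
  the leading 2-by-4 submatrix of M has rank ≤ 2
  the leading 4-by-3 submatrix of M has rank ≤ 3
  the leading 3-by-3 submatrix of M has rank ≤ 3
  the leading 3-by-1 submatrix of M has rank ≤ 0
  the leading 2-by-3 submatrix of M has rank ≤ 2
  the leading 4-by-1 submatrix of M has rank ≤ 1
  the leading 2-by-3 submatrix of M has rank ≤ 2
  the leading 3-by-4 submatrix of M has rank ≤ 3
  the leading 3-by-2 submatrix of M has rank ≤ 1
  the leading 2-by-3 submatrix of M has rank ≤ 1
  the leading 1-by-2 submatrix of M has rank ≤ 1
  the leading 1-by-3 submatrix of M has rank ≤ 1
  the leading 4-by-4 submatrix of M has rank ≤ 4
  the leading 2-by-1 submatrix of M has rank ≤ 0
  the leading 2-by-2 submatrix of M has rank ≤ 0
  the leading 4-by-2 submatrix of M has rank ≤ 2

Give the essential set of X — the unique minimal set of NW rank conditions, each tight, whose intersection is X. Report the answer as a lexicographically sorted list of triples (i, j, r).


Propagating the 17 rank bounds to every northwest block:

  row 1: 0 0 1 1
  row 2: 0 0 1 2
  row 3: 0 1 2 3
  row 4: 1 2 3 4

giving w = (3, 4, 2, 1) via Δ²R.

|D(w)|=5, |Ess(w)|=2:

[(2, 2, 0), (3, 1, 0)]


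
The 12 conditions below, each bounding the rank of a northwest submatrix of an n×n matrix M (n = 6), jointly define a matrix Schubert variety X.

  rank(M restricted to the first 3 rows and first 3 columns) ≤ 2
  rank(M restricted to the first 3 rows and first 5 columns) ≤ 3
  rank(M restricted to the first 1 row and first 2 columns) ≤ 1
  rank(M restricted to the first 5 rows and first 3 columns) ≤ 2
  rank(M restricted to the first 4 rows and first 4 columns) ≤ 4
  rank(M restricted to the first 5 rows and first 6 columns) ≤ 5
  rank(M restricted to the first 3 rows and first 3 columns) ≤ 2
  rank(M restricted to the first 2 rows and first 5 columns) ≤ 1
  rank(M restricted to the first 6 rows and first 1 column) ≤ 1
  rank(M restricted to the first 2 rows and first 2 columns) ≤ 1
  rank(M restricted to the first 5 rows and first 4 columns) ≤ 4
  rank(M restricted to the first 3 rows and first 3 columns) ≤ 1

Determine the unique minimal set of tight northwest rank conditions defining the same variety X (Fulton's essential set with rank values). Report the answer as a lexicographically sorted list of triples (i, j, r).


Rank table r_w(6×6) implied by the 12 constraints:

  R[1]: 1, 1, 1, 1, 1, 1
  R[2]: 1, 1, 1, 1, 1, 2
  R[3]: 1, 1, 1, 2, 2, 3
  R[4]: 1, 2, 2, 3, 3, 4
  R[5]: 1, 2, 2, 3, 4, 5
  R[6]: 1, 2, 3, 4, 5, 6

reading off 1-entries of Δ²R: w = (1, 6, 4, 2, 5, 3).

ℓ(w)=7; the 3 essential cells (i,j,r):

[(2, 5, 1), (3, 3, 1), (5, 3, 2)]


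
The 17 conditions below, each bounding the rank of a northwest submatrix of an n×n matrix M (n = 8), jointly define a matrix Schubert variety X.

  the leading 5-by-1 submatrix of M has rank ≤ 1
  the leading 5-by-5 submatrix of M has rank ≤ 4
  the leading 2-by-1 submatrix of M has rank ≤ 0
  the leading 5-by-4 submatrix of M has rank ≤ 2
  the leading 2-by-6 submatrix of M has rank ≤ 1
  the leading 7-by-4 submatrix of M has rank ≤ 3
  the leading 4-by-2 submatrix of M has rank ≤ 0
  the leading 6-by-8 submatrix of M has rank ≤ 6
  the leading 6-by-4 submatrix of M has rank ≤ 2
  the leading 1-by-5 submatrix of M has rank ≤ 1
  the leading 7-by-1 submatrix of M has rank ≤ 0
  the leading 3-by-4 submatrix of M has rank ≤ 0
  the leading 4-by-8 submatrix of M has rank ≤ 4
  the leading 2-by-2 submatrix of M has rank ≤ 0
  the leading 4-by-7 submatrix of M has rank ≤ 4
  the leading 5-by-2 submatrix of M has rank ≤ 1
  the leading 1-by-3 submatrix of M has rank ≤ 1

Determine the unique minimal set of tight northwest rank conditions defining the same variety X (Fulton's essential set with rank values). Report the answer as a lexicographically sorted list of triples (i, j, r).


Computing R[i][j] = min implied NW-rank bound (n=8, 17 conditions):

  0 0 0 0 1 1 1 1
  0 0 0 0 1 1 2 2
  0 0 0 0 1 2 3 3
  0 0 1 1 2 3 4 4
  0 1 2 2 3 4 5 5
  0 1 2 2 3 4 5 6
  0 1 2 3 4 5 6 7
  1 2 3 4 5 6 7 8

so w = (5, 7, 6, 3, 2, 8, 4, 1).

|D(w)|=19, |Ess(w)|=5:

[(2, 6, 1), (3, 4, 0), (4, 2, 0), (6, 4, 2), (7, 1, 0)]


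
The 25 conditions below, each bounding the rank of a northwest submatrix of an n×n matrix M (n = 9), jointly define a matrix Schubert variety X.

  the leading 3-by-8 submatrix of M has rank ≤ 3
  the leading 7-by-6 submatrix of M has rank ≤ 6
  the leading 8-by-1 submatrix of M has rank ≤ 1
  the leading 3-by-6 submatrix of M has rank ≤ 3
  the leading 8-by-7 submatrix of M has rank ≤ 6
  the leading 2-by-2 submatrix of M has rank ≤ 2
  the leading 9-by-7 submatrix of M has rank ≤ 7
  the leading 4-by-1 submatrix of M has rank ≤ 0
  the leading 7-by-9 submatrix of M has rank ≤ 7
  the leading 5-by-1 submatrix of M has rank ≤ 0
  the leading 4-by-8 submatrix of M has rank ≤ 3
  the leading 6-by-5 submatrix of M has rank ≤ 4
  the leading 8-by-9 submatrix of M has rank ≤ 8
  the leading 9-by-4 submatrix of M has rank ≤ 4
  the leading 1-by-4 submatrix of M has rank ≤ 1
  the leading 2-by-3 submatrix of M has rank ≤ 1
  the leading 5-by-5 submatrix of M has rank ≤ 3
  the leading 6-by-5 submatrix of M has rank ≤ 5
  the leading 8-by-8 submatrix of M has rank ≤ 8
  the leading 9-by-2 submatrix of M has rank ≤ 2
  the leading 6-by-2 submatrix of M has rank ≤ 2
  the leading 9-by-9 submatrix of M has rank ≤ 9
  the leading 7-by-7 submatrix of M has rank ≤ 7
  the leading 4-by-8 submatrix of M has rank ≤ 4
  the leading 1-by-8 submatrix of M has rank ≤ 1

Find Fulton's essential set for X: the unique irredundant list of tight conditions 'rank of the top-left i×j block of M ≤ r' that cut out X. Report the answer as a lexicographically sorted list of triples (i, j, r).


Reconstructing r_w from the 25 given conditions:

  R[1]: 0, 1, 1, 1, 1, 1, 1, 1, 1
  R[2]: 0, 1, 1, 2, 2, 2, 2, 2, 2
  R[3]: 0, 1, 2, 3, 3, 3, 3, 3, 3
  R[4]: 0, 1, 2, 3, 3, 3, 3, 3, 4
  R[5]: 0, 1, 2, 3, 3, 4, 4, 4, 5
  R[6]: 1, 2, 3, 4, 4, 5, 5, 5, 6
  R[7]: 1, 2, 3, 4, 5, 6, 6, 6, 7
  R[8]: 1, 2, 3, 4, 5, 6, 6, 7, 8
  R[9]: 1, 2, 3, 4, 5, 6, 7, 8, 9

reading off 1-entries of Δ²R: w = (2, 4, 3, 9, 6, 1, 5, 8, 7).

D(w) has 12 cells with 5 SE-corners; essential set:

[(2, 3, 1), (4, 8, 3), (5, 1, 0), (5, 5, 3), (8, 7, 6)]


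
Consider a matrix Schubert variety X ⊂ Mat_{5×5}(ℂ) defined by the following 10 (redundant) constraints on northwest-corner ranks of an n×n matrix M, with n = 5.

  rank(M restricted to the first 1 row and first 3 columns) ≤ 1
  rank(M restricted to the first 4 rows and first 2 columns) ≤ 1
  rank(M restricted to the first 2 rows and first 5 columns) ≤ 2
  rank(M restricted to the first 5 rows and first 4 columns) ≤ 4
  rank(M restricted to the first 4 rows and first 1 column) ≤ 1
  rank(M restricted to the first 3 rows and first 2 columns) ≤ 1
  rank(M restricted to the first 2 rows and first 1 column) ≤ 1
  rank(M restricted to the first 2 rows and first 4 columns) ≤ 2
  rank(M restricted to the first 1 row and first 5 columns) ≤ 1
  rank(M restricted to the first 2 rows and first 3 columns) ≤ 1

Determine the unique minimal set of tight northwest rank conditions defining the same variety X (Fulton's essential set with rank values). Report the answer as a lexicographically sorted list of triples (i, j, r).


Propagating the 10 rank bounds to every northwest block:

  i=1: 1  1  1  1  1
  i=2: 1  1  1  2  2
  i=3: 1  1  2  3  3
  i=4: 1  1  2  3  4
  i=5: 1  2  3  4  5

second differences of R give the permutation w = (1, 4, 3, 5, 2).

|D(w)|=4, |Ess(w)|=2:

[(2, 3, 1), (4, 2, 1)]


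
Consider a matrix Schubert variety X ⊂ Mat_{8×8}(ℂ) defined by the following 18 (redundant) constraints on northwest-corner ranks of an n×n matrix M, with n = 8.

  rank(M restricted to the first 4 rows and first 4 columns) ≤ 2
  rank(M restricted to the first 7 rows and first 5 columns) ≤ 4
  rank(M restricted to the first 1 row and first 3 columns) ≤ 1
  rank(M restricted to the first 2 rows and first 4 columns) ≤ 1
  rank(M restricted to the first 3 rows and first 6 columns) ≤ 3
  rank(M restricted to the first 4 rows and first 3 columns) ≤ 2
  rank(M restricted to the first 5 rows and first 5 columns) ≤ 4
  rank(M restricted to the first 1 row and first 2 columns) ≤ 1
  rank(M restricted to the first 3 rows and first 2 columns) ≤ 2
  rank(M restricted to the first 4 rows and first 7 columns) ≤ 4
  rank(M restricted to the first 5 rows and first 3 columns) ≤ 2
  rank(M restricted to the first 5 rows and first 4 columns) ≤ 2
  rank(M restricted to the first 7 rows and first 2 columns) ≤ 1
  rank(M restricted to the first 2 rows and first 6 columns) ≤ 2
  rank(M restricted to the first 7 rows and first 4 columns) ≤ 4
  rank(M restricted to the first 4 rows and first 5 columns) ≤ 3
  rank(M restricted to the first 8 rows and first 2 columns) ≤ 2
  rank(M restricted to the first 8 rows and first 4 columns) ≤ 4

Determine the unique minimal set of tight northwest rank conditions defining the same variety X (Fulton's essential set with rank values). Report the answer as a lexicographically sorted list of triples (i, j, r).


Propagating the 18 rank bounds to every northwest block:

  row 1: 1 1 1 1 1 1 1 1
  row 2: 1 1 1 1 2 2 2 2
  row 3: 1 1 2 2 3 3 3 3
  row 4: 1 1 2 2 3 4 4 4
  row 5: 1 1 2 2 3 4 5 5
  row 6: 1 1 2 3 4 5 6 6
  row 7: 1 1 2 3 4 5 6 7
  row 8: 1 2 3 4 5 6 7 8

hence w(1..8) = (1, 5, 3, 6, 7, 4, 8, 2).

D(w) has 10 cells with 3 SE-corners; essential set:

[(2, 4, 1), (5, 4, 2), (7, 2, 1)]


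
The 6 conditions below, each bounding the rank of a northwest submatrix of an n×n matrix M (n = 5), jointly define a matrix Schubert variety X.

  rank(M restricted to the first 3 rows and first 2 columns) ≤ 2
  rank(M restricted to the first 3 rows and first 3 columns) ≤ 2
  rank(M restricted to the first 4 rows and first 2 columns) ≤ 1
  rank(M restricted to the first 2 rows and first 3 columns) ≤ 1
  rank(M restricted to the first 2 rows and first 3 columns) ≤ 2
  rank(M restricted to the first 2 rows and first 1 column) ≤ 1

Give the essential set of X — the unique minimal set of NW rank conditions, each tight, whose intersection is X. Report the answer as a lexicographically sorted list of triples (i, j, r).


Rank table r_w(5×5) implied by the 6 constraints:

  i=1: 1 | 1 | 1 | 1 | 1
  i=2: 1 | 1 | 1 | 2 | 2
  i=3: 1 | 1 | 2 | 3 | 3
  i=4: 1 | 1 | 2 | 3 | 4
  i=5: 1 | 2 | 3 | 4 | 5

giving w = (1, 4, 3, 5, 2) via Δ²R.

Rothe diagram D(w) (4 cells), 2 SE-corners (essential conditions):

[(2, 3, 1), (4, 2, 1)]


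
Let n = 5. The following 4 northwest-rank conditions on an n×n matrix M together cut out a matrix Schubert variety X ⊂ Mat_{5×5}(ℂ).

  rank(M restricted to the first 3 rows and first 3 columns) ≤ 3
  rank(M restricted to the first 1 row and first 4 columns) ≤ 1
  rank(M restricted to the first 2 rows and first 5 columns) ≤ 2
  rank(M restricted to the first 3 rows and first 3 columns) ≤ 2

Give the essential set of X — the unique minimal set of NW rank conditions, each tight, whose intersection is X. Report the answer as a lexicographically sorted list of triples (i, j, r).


Recovering R(i,j) via the rank-extension bound from the 4 conditions:

  1, 1, 1, 1, 1
  1, 2, 2, 2, 2
  1, 2, 2, 3, 3
  1, 2, 3, 4, 4
  1, 2, 3, 4, 5

hence w(1..5) = (1, 2, 4, 3, 5).

D(w) has 1 cell with 1 SE-corner; essential set:

[(3, 3, 2)]


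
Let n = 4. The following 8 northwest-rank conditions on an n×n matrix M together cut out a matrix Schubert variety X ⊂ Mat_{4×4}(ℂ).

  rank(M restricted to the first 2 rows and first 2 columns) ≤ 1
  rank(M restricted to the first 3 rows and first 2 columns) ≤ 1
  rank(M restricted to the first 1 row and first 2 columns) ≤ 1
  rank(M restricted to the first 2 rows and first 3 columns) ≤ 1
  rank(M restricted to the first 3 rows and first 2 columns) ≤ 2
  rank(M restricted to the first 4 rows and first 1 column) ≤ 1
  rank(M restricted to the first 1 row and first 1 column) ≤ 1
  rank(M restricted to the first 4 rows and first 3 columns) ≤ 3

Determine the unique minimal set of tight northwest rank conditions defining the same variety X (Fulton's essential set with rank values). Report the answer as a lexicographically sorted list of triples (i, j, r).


Computing R[i][j] = min implied NW-rank bound (n=4, 8 conditions):

  row 1: 1 1 1 1
  row 2: 1 1 1 2
  row 3: 1 1 2 3
  row 4: 1 2 3 4

so w = (1, 4, 3, 2).

|D(w)|=3, |Ess(w)|=2:

[(2, 3, 1), (3, 2, 1)]


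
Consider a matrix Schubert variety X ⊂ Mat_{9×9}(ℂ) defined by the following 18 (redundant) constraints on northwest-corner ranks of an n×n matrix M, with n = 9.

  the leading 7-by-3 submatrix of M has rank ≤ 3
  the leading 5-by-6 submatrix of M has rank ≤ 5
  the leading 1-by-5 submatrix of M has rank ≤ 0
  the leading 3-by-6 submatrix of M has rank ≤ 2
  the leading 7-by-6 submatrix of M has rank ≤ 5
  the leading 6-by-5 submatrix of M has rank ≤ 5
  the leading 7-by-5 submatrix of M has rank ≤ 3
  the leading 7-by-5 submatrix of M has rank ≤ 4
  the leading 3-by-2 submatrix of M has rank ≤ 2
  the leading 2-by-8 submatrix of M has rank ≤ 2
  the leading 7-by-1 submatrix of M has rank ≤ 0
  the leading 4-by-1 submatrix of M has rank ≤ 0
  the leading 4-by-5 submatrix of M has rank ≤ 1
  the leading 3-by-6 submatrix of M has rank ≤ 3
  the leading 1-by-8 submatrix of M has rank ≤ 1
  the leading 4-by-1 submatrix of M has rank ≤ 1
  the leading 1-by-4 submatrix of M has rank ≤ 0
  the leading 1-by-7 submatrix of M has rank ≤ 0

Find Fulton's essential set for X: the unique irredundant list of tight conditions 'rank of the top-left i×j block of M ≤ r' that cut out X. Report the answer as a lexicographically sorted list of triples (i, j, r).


Rank table r_w(9×9) implied by the 18 constraints:

  i=1: 0  0  0  0  0  0  0  1  1
  i=2: 0  1  1  1  1  1  1  2  2
  i=3: 0  1  1  1  1  2  2  3  3
  i=4: 0  1  1  1  1  2  3  4  4
  i=5: 0  1  2  2  2  3  4  5  5
  i=6: 0  1  2  3  3  4  5  6  6
  i=7: 0  1  2  3  3  4  5  6  7
  i=8: 1  2  3  4  4  5  6  7  8
  i=9: 1  2  3  4  5  6  7  8  9

hence w(1..9) = (8, 2, 6, 7, 3, 4, 9, 1, 5).

Fulton essential set (4 of the 20 Rothe cells):

[(1, 7, 0), (4, 5, 1), (7, 1, 0), (7, 5, 3)]


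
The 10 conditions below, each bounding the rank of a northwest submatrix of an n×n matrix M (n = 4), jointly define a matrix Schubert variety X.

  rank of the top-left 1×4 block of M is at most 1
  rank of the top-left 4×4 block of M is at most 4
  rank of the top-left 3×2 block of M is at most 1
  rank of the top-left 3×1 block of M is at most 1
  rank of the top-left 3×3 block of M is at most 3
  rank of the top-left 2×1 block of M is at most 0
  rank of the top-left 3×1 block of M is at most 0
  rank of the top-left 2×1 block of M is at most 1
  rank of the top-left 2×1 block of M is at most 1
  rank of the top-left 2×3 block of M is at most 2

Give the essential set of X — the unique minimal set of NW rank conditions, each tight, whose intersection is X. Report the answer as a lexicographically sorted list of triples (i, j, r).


The tightest implied rank at each (i,j), from the 10 conditions:

  R[1]: 0 | 1 | 1 | 1
  R[2]: 0 | 1 | 2 | 2
  R[3]: 0 | 1 | 2 | 3
  R[4]: 1 | 2 | 3 | 4

so w = (2, 3, 4, 1).

Fulton essential set (1 of the 3 Rothe cells):

[(3, 1, 0)]


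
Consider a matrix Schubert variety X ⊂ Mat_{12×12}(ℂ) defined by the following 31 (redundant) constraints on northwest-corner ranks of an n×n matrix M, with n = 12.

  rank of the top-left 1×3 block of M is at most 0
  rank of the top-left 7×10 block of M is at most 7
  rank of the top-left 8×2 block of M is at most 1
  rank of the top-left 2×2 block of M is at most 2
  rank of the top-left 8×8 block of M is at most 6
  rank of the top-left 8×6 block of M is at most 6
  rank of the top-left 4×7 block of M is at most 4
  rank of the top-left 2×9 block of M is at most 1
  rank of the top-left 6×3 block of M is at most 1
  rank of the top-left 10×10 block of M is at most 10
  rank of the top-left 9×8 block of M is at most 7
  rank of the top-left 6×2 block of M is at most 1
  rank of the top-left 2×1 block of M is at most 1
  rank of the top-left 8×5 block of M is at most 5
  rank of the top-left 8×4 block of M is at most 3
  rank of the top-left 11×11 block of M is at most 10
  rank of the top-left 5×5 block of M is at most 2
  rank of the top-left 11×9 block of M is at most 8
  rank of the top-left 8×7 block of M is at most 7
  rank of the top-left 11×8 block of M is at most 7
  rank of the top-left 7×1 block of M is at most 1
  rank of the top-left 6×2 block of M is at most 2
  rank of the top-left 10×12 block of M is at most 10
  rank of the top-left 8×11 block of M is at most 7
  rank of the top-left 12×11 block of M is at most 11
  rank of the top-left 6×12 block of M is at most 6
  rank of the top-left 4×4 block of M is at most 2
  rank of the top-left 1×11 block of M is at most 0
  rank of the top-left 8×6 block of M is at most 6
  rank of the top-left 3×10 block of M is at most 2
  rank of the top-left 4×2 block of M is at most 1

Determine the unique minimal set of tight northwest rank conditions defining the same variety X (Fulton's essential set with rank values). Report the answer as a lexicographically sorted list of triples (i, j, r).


Reconstructing r_w from the 31 given conditions:

  row 1: 0, 0, 0, 0, 0, 0, 0, 0, 0, 0, 0, 1
  row 2: 1, 1, 1, 1, 1, 1, 1, 1, 1, 1, 1, 2
  row 3: 1, 1, 1, 2, 2, 2, 2, 2, 2, 2, 2, 3
  row 4: 1, 1, 1, 2, 2, 3, 3, 3, 3, 3, 3, 4
  row 5: 1, 1, 1, 2, 2, 3, 4, 4, 4, 4, 4, 5
  row 6: 1, 1, 1, 2, 3, 4, 5, 5, 5, 5, 5, 6
  row 7: 1, 1, 2, 3, 4, 5, 6, 6, 6, 6, 6, 7
  row 8: 1, 1, 2, 3, 4, 5, 6, 6, 7, 7, 7, 8
  row 9: 1, 2, 3, 4, 5, 6, 7, 7, 8, 8, 8, 9
  row 10: 1, 2, 3, 4, 5, 6, 7, 7, 8, 9, 9, 10
  row 11: 1, 2, 3, 4, 5, 6, 7, 7, 8, 9, 10, 11
  row 12: 1, 2, 3, 4, 5, 6, 7, 8, 9, 10, 11, 12

second differences of R give the permutation w = (12, 1, 4, 6, 7, 5, 3, 9, 2, 10, 11, 8).

D(w) has 26 cells with 6 SE-corners; essential set:

[(1, 11, 0), (5, 5, 2), (6, 3, 1), (8, 2, 1), (8, 8, 6), (11, 8, 7)]


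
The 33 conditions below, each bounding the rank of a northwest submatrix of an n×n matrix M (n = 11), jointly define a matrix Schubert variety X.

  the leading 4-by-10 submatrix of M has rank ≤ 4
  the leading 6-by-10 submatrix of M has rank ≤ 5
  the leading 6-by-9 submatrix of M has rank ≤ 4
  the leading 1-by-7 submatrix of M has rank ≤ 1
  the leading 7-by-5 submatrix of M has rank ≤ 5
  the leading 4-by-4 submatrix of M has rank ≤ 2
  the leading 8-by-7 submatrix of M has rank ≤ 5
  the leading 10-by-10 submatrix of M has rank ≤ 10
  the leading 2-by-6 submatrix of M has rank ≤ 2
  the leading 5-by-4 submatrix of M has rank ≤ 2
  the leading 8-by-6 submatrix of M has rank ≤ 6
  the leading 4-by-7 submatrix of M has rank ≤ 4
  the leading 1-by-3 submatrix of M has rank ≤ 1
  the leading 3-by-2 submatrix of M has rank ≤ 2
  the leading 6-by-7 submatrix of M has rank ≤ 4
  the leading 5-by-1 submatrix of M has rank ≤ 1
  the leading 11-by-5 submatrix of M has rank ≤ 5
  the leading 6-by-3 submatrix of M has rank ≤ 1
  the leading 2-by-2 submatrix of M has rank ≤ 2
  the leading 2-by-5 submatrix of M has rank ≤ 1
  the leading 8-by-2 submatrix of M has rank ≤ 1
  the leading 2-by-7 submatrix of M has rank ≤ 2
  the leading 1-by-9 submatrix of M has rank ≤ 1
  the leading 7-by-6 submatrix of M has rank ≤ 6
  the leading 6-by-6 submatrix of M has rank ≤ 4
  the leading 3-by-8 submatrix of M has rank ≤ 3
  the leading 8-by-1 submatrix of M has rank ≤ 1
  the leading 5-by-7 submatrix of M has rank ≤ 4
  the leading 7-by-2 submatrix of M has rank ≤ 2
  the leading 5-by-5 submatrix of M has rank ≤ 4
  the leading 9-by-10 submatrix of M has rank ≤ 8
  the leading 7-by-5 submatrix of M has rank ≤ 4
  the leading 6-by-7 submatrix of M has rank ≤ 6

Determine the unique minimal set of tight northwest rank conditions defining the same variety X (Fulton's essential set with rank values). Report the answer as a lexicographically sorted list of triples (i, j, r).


The tightest implied rank at each (i,j), from the 33 conditions:

  row 1: 1 1 1 1 1 1 1 1 1 1 1
  row 2: 1 1 1 1 1 2 2 2 2 2 2
  row 3: 1 1 1 2 2 3 3 3 3 3 3
  row 4: 1 1 1 2 3 4 4 4 4 4 4
  row 5: 1 1 1 2 3 4 4 4 4 5 5
  row 6: 1 1 1 2 3 4 4 4 4 5 6
  row 7: 1 1 2 3 4 5 5 5 5 6 7
  row 8: 1 1 2 3 4 5 5 6 6 7 8
  row 9: 1 2 3 4 5 6 6 7 7 8 9
  row 10: 1 2 3 4 5 6 7 8 8 9 10
  row 11: 1 2 3 4 5 6 7 8 9 10 11

the unique w with this rank table is (1, 6, 4, 5, 10, 11, 3, 8, 2, 7, 9).

Fulton essential set (5 of the 21 Rothe cells):

[(2, 5, 1), (6, 3, 1), (6, 9, 4), (8, 2, 1), (8, 7, 5)]


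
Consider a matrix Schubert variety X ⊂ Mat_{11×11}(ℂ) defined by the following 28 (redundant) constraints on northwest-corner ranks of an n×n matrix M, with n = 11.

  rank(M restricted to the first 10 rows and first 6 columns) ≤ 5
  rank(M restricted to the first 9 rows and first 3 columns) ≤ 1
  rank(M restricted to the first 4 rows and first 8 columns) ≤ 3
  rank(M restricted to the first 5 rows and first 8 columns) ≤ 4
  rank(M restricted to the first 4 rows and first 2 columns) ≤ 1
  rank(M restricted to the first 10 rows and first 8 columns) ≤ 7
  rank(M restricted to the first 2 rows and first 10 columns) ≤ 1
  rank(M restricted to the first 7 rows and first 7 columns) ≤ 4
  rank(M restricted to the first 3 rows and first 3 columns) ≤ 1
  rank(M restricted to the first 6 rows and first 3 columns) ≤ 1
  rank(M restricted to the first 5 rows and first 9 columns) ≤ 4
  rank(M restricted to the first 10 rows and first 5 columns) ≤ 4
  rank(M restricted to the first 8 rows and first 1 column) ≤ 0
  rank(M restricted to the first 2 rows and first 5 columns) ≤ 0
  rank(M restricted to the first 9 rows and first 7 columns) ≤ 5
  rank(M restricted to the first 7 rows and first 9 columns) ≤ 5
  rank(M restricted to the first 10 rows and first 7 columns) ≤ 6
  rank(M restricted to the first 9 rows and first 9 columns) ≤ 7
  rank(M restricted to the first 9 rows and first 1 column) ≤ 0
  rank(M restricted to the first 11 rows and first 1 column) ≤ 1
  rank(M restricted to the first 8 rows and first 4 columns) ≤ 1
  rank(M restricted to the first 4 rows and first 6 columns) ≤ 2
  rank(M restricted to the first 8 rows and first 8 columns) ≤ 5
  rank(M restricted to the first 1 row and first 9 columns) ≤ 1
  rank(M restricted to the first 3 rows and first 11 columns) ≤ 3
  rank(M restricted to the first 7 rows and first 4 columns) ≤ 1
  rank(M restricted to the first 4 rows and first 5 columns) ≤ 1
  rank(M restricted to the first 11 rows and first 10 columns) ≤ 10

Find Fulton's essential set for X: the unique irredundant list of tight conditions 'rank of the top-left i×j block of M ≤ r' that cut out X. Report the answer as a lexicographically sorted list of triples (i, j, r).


The tightest implied rank at each (i,j), from the 28 conditions:

  row 1: 0 | 0 | 0 | 0 | 0 | 1 | 1 | 1 | 1 | 1 | 1
  row 2: 0 | 0 | 0 | 0 | 0 | 1 | 1 | 1 | 1 | 1 | 2
  row 3: 0 | 1 | 1 | 1 | 1 | 2 | 2 | 2 | 2 | 2 | 3
  row 4: 0 | 1 | 1 | 1 | 1 | 2 | 3 | 3 | 3 | 3 | 4
  row 5: 0 | 1 | 1 | 1 | 2 | 3 | 4 | 4 | 4 | 4 | 5
  row 6: 0 | 1 | 1 | 1 | 2 | 3 | 4 | 5 | 5 | 5 | 6
  row 7: 0 | 1 | 1 | 1 | 2 | 3 | 4 | 5 | 5 | 6 | 7
  row 8: 0 | 1 | 1 | 1 | 2 | 3 | 4 | 5 | 6 | 7 | 8
  row 9: 0 | 1 | 1 | 2 | 3 | 4 | 5 | 6 | 7 | 8 | 9
  row 10: 1 | 2 | 2 | 3 | 4 | 5 | 6 | 7 | 8 | 9 | 10
  row 11: 1 | 2 | 3 | 4 | 5 | 6 | 7 | 8 | 9 | 10 | 11

giving w = (6, 11, 2, 7, 5, 8, 10, 9, 4, 1, 3) via Δ²R.

|D(w)|=34, |Ess(w)|=7:

[(2, 5, 0), (2, 10, 1), (4, 5, 1), (7, 9, 5), (8, 4, 1), (9, 1, 0), (9, 3, 1)]


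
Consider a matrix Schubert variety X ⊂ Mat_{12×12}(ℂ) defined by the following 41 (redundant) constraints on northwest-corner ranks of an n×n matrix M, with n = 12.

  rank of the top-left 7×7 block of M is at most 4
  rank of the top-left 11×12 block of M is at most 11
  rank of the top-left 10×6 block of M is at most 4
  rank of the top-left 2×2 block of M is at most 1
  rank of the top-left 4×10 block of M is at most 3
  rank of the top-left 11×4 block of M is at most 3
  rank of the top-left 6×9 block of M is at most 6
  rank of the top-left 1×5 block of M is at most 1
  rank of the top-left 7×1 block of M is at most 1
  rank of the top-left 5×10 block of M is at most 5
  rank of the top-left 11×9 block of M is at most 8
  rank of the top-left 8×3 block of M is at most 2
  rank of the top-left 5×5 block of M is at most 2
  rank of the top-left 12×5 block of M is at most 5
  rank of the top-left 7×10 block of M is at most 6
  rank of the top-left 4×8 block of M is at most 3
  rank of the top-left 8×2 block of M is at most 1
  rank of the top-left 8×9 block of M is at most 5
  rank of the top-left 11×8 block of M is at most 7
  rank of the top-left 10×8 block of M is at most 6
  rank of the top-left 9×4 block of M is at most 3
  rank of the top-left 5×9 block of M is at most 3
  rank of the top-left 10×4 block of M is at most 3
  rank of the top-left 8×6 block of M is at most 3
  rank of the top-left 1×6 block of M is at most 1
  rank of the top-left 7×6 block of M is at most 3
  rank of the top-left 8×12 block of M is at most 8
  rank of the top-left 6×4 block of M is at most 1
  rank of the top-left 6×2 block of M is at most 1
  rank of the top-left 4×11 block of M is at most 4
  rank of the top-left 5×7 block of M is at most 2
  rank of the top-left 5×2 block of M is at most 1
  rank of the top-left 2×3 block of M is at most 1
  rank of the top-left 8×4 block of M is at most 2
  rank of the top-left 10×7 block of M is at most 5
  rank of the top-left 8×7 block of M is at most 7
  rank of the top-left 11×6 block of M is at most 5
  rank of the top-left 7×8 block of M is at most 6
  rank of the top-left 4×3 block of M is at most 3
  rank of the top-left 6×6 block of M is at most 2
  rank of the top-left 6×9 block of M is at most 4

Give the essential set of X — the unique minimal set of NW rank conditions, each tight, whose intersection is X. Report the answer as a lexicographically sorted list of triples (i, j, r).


Propagating the 41 rank bounds to every northwest block:

  row 1: 1, 1, 1, 1, 1, 1, 1, 1, 1, 1, 1, 1
  row 2: 1, 1, 1, 1, 2, 2, 2, 2, 2, 2, 2, 2
  row 3: 1, 1, 1, 1, 2, 2, 2, 3, 3, 3, 3, 3
  row 4: 1, 1, 1, 1, 2, 2, 2, 3, 3, 3, 4, 4
  row 5: 1, 1, 1, 1, 2, 2, 2, 3, 3, 4, 5, 5
  row 6: 1, 1, 1, 1, 2, 2, 3, 4, 4, 5, 6, 6
  row 7: 1, 1, 2, 2, 3, 3, 4, 5, 5, 6, 7, 7
  row 8: 1, 1, 2, 2, 3, 3, 4, 5, 5, 6, 7, 8
  row 9: 1, 2, 3, 3, 4, 4, 5, 6, 6, 7, 8, 9
  row 10: 1, 2, 3, 3, 4, 4, 5, 6, 7, 8, 9, 10
  row 11: 1, 2, 3, 3, 4, 5, 6, 7, 8, 9, 10, 11
  row 12: 1, 2, 3, 4, 5, 6, 7, 8, 9, 10, 11, 12

reading off 1-entries of Δ²R: w = (1, 5, 8, 11, 10, 7, 3, 12, 2, 9, 6, 4).

|D(w)|=33, |Ess(w)|=11:

[(4, 10, 3), (5, 7, 2), (5, 9, 3), (6, 4, 1), (6, 6, 2), (8, 2, 1), (8, 4, 2), (8, 6, 3), (8, 9, 5), (10, 6, 4), (11, 4, 3)]


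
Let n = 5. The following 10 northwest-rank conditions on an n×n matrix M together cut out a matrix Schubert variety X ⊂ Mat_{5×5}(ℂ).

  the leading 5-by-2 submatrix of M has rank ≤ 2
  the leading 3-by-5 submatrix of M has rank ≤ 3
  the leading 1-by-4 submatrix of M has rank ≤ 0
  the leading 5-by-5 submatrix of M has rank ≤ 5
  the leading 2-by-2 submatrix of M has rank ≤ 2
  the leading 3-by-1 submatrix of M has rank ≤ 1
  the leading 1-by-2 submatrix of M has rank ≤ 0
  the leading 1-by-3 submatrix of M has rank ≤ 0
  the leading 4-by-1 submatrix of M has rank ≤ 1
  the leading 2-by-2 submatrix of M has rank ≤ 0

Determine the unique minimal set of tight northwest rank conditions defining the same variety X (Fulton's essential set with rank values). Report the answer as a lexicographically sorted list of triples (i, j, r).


The tightest implied rank at each (i,j), from the 10 conditions:

  i=1: 0 | 0 | 0 | 0 | 1
  i=2: 0 | 0 | 1 | 1 | 2
  i=3: 1 | 1 | 2 | 2 | 3
  i=4: 1 | 2 | 3 | 3 | 4
  i=5: 1 | 2 | 3 | 4 | 5

reading off 1-entries of Δ²R: w = (5, 3, 1, 2, 4).

2 SE-corners of the 6-cell Rothe diagram give Ess(w):

[(1, 4, 0), (2, 2, 0)]


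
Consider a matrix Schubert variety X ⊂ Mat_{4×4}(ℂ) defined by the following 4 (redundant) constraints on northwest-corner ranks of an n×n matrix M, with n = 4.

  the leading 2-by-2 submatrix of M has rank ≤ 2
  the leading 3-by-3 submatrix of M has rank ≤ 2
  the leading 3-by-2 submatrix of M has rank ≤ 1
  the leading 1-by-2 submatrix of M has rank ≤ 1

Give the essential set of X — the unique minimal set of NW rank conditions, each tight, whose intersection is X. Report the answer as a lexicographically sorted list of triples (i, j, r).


The tightest implied rank at each (i,j), from the 4 conditions:

  row 1: 1 1 1 1
  row 2: 1 1 2 2
  row 3: 1 1 2 3
  row 4: 1 2 3 4

giving w = (1, 3, 4, 2) via Δ²R.

Rothe diagram D(w) (2 cells), 1 SE-corner (essential condition):

[(3, 2, 1)]


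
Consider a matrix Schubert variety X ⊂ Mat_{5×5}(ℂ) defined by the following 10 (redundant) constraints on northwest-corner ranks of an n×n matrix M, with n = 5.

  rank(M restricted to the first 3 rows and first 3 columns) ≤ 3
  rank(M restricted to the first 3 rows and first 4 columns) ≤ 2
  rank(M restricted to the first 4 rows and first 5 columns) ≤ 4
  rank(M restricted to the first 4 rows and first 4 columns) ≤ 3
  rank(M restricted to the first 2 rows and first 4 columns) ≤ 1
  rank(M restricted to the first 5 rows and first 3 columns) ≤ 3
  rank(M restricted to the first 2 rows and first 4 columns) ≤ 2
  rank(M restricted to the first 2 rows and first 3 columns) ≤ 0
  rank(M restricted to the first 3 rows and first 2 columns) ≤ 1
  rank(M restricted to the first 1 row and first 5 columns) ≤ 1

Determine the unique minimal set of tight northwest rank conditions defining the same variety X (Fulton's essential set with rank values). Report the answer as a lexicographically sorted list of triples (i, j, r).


Recovering R(i,j) via the rank-extension bound from the 10 conditions:

  R[1]: 0  0  0  1  1
  R[2]: 0  0  0  1  2
  R[3]: 1  1  1  2  3
  R[4]: 1  2  2  3  4
  R[5]: 1  2  3  4  5

giving w = (4, 5, 1, 2, 3) via Δ²R.

1 SE-corner of the 6-cell Rothe diagram gives Ess(w):

[(2, 3, 0)]


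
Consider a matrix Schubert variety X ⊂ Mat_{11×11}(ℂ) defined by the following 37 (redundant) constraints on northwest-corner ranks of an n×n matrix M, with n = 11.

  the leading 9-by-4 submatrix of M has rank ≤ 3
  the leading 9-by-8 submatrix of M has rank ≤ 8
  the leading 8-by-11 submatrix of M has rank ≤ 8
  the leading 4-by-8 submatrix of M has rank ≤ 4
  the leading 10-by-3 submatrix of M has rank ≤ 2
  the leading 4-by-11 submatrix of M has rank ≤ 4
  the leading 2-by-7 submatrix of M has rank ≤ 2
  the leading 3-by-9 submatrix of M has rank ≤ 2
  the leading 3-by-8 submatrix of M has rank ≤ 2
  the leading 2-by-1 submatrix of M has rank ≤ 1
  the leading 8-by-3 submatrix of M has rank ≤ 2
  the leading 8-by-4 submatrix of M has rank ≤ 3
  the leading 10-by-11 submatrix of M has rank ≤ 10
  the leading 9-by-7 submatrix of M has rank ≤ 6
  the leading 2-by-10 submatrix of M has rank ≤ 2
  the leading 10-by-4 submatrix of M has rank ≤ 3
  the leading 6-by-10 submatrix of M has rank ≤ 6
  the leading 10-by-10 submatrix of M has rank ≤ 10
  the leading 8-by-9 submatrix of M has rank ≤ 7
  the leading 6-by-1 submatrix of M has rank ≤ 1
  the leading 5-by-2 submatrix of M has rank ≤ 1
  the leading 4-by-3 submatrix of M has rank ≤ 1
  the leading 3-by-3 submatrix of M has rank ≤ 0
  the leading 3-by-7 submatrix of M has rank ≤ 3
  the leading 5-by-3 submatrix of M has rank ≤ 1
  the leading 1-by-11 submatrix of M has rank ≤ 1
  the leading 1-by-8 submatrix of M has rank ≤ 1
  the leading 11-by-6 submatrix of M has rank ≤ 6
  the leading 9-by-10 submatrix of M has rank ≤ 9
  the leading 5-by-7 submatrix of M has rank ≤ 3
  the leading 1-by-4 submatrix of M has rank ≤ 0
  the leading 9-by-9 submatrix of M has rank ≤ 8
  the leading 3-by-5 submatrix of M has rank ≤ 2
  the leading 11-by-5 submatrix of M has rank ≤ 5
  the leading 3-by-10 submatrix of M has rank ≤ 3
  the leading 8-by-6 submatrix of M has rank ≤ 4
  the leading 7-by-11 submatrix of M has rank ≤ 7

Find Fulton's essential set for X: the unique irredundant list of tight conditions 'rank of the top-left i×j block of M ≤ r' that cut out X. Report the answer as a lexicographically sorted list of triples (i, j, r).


Propagating the 37 rank bounds to every northwest block:

  i=1: 0, 0, 0, 0, 1, 1, 1, 1, 1, 1, 1
  i=2: 0, 0, 0, 1, 2, 2, 2, 2, 2, 2, 2
  i=3: 0, 0, 0, 1, 2, 2, 2, 2, 2, 3, 3
  i=4: 1, 1, 1, 2, 3, 3, 3, 3, 3, 4, 4
  i=5: 1, 1, 1, 2, 3, 3, 3, 4, 4, 5, 5
  i=6: 1, 2, 2, 3, 4, 4, 4, 5, 5, 6, 6
  i=7: 1, 2, 2, 3, 4, 4, 5, 6, 6, 7, 7
  i=8: 1, 2, 2, 3, 4, 4, 5, 6, 7, 8, 8
  i=9: 1, 2, 2, 3, 4, 5, 6, 7, 8, 9, 9
  i=10: 1, 2, 2, 3, 4, 5, 6, 7, 8, 9, 10
  i=11: 1, 2, 3, 4, 5, 6, 7, 8, 9, 10, 11

hence w(1..11) = (5, 4, 10, 1, 8, 2, 7, 9, 6, 11, 3).

7 SE-corners of the 24-cell Rothe diagram give Ess(w):

[(1, 4, 0), (3, 3, 0), (3, 9, 2), (5, 3, 1), (5, 7, 3), (8, 6, 4), (10, 3, 2)]


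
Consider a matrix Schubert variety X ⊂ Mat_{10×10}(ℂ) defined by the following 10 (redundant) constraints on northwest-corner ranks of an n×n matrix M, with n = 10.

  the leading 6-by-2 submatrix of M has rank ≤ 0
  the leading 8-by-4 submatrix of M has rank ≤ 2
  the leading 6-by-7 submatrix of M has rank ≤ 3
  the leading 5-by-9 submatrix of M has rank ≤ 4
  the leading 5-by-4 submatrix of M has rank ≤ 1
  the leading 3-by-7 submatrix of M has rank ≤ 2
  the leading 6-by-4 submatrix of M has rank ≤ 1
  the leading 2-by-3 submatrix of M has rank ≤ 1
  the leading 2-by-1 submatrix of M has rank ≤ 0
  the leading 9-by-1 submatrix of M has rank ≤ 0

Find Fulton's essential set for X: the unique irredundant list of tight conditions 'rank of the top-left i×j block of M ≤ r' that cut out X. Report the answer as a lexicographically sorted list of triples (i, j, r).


Rank table r_w(10×10) implied by the 10 constraints:

  0 0 1 1 1 1 1 1 1 1
  0 0 1 1 2 2 2 2 2 2
  0 0 1 1 2 2 2 3 3 3
  0 0 1 1 2 3 3 4 4 4
  0 0 1 1 2 3 3 4 4 5
  0 0 1 1 2 3 3 4 5 6
  0 1 2 2 3 4 4 5 6 7
  0 1 2 2 3 4 5 6 7 8
  0 1 2 3 4 5 6 7 8 9
  1 2 3 4 5 6 7 8 9 10

giving w = (3, 5, 8, 6, 10, 9, 2, 7, 4, 1) via Δ²R.

D(w) has 26 cells with 7 SE-corners; essential set:

[(3, 7, 2), (5, 9, 4), (6, 2, 0), (6, 4, 1), (6, 7, 3), (8, 4, 2), (9, 1, 0)]


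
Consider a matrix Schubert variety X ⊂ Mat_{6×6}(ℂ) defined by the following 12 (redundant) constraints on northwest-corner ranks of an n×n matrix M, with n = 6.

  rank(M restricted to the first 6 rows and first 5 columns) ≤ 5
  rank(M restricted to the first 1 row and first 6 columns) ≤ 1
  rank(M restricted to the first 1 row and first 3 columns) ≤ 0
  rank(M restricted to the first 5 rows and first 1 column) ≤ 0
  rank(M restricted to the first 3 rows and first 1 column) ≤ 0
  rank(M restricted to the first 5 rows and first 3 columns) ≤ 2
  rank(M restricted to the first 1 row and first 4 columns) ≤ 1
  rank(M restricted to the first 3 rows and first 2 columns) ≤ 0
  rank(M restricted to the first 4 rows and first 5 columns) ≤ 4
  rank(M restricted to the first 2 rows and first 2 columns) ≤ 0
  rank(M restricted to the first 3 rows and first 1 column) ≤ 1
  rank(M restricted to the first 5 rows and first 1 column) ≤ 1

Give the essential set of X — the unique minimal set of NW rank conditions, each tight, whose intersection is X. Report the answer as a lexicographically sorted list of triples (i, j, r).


Recovering R(i,j) via the rank-extension bound from the 12 conditions:

  0 | 0 | 0 | 1 | 1 | 1
  0 | 0 | 1 | 2 | 2 | 2
  0 | 0 | 1 | 2 | 3 | 3
  0 | 1 | 2 | 3 | 4 | 4
  0 | 1 | 2 | 3 | 4 | 5
  1 | 2 | 3 | 4 | 5 | 6

reading off 1-entries of Δ²R: w = (4, 3, 5, 2, 6, 1).

ℓ(w)=9; the 3 essential cells (i,j,r):

[(1, 3, 0), (3, 2, 0), (5, 1, 0)]


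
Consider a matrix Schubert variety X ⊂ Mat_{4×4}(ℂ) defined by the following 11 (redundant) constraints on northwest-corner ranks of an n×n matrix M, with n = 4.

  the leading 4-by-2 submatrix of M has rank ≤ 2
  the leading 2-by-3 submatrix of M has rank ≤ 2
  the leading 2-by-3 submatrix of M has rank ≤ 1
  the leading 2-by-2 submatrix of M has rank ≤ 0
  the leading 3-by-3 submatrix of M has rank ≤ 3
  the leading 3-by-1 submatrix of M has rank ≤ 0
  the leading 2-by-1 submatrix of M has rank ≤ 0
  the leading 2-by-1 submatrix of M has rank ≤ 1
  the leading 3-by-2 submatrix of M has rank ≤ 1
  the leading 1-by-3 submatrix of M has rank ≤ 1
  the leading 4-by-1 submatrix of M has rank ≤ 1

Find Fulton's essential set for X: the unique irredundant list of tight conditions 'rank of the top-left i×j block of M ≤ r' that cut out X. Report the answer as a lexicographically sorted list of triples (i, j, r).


Rank table r_w(4×4) implied by the 11 constraints:

  i=1: 0  0  1  1
  i=2: 0  0  1  2
  i=3: 0  1  2  3
  i=4: 1  2  3  4

hence w(1..4) = (3, 4, 2, 1).

2 SE-corners of the 5-cell Rothe diagram give Ess(w):

[(2, 2, 0), (3, 1, 0)]
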